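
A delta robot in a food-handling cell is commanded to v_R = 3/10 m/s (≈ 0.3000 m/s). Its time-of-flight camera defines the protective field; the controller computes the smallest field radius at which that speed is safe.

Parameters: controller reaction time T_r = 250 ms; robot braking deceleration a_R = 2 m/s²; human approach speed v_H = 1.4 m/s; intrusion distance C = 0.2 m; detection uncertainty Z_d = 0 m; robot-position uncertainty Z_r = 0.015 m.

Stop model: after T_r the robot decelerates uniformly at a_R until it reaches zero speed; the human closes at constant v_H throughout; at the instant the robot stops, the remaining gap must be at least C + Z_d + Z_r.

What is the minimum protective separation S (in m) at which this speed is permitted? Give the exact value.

stop time T_s = (3/10)/2 = 0.1500 s
reaction-phase robot travel = 0.3000·0.2500 = 0.0750 m
robot under decel: 0.3000²/(2·2.0000) = 0.0225 m
person approaches 1.4000·(0.2500+0.1500) = 0.5600 m
residual clearance needed = 0.2000+0.0000+0.0150 = 0.2150 m
S_min ≈ 0.0750+0.0225+0.5600+0.2150  ⇒  S_min = 349/400 m

S_min = 349/400 m = 0.8725 m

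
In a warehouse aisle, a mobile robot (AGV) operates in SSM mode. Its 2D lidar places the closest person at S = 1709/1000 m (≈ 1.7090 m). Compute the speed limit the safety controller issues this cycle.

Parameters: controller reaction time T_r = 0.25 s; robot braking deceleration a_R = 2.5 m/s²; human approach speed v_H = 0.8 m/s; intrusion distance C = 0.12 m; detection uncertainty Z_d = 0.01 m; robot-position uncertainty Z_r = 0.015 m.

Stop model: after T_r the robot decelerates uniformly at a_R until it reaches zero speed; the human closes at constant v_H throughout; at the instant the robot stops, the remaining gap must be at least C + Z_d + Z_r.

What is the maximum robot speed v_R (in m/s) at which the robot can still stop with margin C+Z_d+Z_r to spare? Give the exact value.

v_R_max = 31/20 m/s = 1.5500 m/s

quadratic (1/5)·v² + (57/100)·v + (-341/250) = 0
  disc = (57/100)² − 4·(1/5)·(-341/250) = 14161/10000 ; √disc = 119/100
  v_R = (−(57/100) + 119/100) / (2·(1/5)) = 31/20 m/s
check:
T_s = v_R/a_R = (31/20)/(5/2) = 0.6200 s
reaction-phase robot travel = 1.5500·0.2500 = 0.3875 m
robot under decel: 1.5500²/(2·2.5000) = 0.4805 m
person approaches 0.8000·(0.2500+0.6200) = 0.6960 m
residual clearance needed = 0.1200+0.0100+0.0150 = 0.1450 m
sum ≈ 0.3875+0.4805+0.6960+0.1450 ≈ 1.7090 m = S ✓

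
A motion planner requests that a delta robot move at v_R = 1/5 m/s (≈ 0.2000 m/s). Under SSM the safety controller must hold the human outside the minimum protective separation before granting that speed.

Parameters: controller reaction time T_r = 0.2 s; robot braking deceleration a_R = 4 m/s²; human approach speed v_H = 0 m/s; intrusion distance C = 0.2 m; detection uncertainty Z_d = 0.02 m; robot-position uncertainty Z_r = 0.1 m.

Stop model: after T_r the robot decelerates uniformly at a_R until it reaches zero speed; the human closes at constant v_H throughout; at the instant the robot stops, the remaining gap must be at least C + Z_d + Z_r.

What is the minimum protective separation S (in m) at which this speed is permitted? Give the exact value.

S_min = 73/200 m = 0.3650 m

T_s = v_R/a_R = (1/5)/4 = 0.0500 s
reaction-phase robot travel = 0.2000·0.2000 = 0.0400 m
robot under decel: 0.2000²/(2·4.0000) = 0.0050 m
human closes 0.0000·0.2500 = 0.0000 m
margins: 0.2000+0.0200+0.1000 = 0.3200 m
S_min ≈ 0.0400+0.0050+0.0000+0.3200  ⇒  S_min = 73/200 m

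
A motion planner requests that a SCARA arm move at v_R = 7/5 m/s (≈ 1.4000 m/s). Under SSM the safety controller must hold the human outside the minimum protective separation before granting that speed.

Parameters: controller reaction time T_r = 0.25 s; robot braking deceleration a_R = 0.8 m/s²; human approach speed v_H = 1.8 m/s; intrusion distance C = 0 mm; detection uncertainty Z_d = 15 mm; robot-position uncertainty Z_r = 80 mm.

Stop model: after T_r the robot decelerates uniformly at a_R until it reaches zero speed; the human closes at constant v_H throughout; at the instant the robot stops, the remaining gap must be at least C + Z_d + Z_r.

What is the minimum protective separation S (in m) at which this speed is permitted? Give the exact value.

S_min = 527/100 m = 5.2700 m

braking lasts T_s = (7/5)/(4/5) = 1.7500 s
reaction-phase robot travel = 1.4000·0.2500 = 0.3500 m
robot covers 1.4000·1.7500 − ½·0.8000·1.7500² = 1.2250 m while stopping
human closes 1.8000·2.0000 = 3.6000 m
residual clearance needed = 0.0000+0.0150+0.0800 = 0.0950 m
S_min ≈ 0.3500+1.2250+3.6000+0.0950  ⇒  S_min = 527/100 m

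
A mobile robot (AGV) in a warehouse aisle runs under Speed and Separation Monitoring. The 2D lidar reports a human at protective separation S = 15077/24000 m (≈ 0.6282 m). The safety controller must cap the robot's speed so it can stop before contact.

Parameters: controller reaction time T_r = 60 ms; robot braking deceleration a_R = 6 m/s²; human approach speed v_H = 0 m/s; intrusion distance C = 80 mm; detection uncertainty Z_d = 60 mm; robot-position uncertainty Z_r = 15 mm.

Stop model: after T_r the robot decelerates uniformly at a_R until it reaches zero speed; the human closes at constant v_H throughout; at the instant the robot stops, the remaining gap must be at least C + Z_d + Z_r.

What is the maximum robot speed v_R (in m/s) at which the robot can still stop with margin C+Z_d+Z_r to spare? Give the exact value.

quadratic (1/12)·v² + (3/50)·v + (-11357/24000) = 0
  disc = (3/50)² − 4·(1/12)·(-11357/24000) = 58081/360000 ; √disc = 241/600
  v_R = (−(3/50) + 241/600) / (2·(1/12)) = 41/20 m/s
check:
T_s = v_R/a_R = (41/20)/6 = 0.3417 s
reaction-phase robot travel = 2.0500·0.0600 = 0.1230 m
braking distance = 2.0500²/(2·6.0000) = 0.3502 m
human over T_r+T_s: 0.0000·(0.0600+0.3417) = 0.0000 m
C+Z_d+Z_r = 0.0800+0.0600+0.0150 = 0.1550 m
sum ≈ 0.1230+0.3502+0.0000+0.1550 ≈ 0.6282 m = S ✓

v_R_max = 41/20 m/s = 2.0500 m/s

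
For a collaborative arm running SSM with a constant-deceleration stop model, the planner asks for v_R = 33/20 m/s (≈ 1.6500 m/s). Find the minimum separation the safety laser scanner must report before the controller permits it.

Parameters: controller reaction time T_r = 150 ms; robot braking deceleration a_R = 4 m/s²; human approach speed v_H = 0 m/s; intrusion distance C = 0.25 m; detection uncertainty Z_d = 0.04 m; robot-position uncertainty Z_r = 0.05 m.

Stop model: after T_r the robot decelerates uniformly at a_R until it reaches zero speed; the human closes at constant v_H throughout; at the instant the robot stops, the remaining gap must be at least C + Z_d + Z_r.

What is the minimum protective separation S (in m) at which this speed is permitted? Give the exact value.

braking lasts T_s = (33/20)/4 = 0.4125 s
reaction-phase robot travel = 1.6500·0.1500 = 0.2475 m
robot covers 1.6500·0.4125 − ½·4.0000·0.4125² = 0.3403 m while stopping
human closes 0.0000·0.5625 = 0.0000 m
margins: 0.2500+0.0400+0.0500 = 0.3400 m
S_min ≈ 0.2475+0.3403+0.0000+0.3400  ⇒  S_min = 2969/3200 m

S_min = 2969/3200 m = 0.9278 m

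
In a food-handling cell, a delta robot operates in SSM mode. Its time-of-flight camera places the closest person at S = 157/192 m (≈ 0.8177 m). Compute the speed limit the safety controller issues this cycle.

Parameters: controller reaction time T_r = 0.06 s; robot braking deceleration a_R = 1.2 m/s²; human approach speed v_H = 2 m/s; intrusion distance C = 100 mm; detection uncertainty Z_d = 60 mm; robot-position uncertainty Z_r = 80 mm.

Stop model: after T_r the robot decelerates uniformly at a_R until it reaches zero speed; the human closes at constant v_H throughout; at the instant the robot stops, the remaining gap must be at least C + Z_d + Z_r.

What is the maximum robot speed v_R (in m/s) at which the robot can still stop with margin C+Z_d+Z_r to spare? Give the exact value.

v_R_max = 1/4 m/s = 0.2500 m/s

quadratic (5/12)·v² + (259/150)·v + (-2197/4800) = 0
  disc = (259/150)² − 4·(5/12)·(-2197/4800) = 149769/40000 ; √disc = 387/200
  v_R = (−(259/150) + 387/200) / (2·(5/12)) = 1/4 m/s
check:
stop time T_s = (1/4)/(6/5) = 0.2083 s
reaction-phase robot travel = 0.2500·0.0600 = 0.0150 m
robot covers 0.2500·0.2083 − ½·1.2000·0.2083² = 0.0260 m while stopping
person approaches 2.0000·(0.0600+0.2083) = 0.5367 m
margins: 0.1000+0.0600+0.0800 = 0.2400 m
sum ≈ 0.0150+0.0260+0.5367+0.2400 ≈ 0.8177 m = S ✓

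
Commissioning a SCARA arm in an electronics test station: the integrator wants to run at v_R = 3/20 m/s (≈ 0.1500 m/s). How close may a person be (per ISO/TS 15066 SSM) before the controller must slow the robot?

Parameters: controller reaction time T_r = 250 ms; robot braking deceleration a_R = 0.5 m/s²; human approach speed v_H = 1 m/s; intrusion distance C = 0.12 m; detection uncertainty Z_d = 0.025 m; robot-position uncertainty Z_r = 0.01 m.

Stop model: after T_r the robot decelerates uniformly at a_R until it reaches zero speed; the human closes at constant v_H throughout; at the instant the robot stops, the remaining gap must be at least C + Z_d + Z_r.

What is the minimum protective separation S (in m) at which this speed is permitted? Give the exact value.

braking lasts T_s = (3/20)/(1/2) = 0.3000 s
robot in T_r: 0.1500·0.2500 = 0.0375 m
robot covers 0.1500·0.3000 − ½·0.5000·0.3000² = 0.0225 m while stopping
person approaches 1.0000·(0.2500+0.3000) = 0.5500 m
C+Z_d+Z_r = 0.1200+0.0250+0.0100 = 0.1550 m
S_min ≈ 0.0375+0.0225+0.5500+0.1550  ⇒  S_min = 153/200 m

S_min = 153/200 m = 0.7650 m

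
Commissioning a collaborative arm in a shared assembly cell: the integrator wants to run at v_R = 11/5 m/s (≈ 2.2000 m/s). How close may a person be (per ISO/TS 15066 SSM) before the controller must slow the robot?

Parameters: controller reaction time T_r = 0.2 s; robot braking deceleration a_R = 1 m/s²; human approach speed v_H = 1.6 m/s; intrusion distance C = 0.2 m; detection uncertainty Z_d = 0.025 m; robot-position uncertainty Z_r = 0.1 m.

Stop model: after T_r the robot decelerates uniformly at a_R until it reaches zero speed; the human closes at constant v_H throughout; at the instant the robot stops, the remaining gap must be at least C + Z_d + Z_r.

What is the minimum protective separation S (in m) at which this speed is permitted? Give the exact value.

stop time T_s = (11/5)/1 = 2.2000 s
reaction-phase robot travel = 2.2000·0.2000 = 0.4400 m
braking distance = 2.2000²/(2·1.0000) = 2.4200 m
human closes 1.6000·2.4000 = 3.8400 m
margins: 0.2000+0.0250+0.1000 = 0.3250 m
S_min ≈ 0.4400+2.4200+3.8400+0.3250  ⇒  S_min = 281/40 m

S_min = 281/40 m = 7.0250 m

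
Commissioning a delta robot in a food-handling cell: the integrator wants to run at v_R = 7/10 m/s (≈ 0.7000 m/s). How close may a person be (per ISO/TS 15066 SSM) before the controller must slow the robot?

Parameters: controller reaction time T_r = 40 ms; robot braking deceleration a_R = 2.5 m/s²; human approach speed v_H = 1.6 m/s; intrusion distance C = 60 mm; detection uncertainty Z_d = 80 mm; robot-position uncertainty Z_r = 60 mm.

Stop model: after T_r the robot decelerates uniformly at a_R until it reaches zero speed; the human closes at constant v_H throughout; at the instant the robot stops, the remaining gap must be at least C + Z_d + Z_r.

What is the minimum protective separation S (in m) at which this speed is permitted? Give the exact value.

S_min = 419/500 m = 0.8380 m

braking lasts T_s = (7/10)/(5/2) = 0.2800 s
robot in T_r: 0.7000·0.0400 = 0.0280 m
robot covers 0.7000·0.2800 − ½·2.5000·0.2800² = 0.0980 m while stopping
human over T_r+T_s: 1.6000·(0.0400+0.2800) = 0.5120 m
margins: 0.0600+0.0800+0.0600 = 0.2000 m
S_min ≈ 0.0280+0.0980+0.5120+0.2000  ⇒  S_min = 419/500 m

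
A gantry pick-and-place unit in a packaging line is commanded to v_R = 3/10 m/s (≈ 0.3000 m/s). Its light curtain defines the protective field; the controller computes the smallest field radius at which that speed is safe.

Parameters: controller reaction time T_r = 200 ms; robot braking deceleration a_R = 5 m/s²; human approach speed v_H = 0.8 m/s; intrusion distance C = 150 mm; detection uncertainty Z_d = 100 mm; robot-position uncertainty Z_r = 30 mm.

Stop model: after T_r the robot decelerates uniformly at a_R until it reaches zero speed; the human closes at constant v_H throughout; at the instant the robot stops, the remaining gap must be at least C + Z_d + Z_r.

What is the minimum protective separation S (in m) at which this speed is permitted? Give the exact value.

S_min = 557/1000 m = 0.5570 m

T_s = v_R/a_R = (3/10)/5 = 0.0600 s
robot in T_r: 0.3000·0.2000 = 0.0600 m
robot covers 0.3000·0.0600 − ½·5.0000·0.0600² = 0.0090 m while stopping
person approaches 0.8000·(0.2000+0.0600) = 0.2080 m
margins: 0.1500+0.1000+0.0300 = 0.2800 m
S_min ≈ 0.0600+0.0090+0.2080+0.2800  ⇒  S_min = 557/1000 m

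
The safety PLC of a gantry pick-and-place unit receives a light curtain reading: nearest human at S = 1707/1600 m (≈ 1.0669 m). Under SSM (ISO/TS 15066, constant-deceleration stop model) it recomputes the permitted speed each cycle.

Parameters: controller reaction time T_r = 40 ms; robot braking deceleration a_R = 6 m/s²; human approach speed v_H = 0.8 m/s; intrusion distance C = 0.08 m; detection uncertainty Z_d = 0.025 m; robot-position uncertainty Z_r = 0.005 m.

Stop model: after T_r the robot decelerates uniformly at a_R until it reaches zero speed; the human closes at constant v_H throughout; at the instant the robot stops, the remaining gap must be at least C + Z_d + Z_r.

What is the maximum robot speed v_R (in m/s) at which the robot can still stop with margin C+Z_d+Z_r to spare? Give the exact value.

v_R_max = 49/20 m/s = 2.4500 m/s

quadratic (1/12)·v² + (13/75)·v + (-7399/8000) = 0
  disc = (13/75)² − 4·(1/12)·(-7399/8000) = 121801/360000 ; √disc = 349/600
  v_R = (−(13/75) + 349/600) / (2·(1/12)) = 49/20 m/s
check:
braking lasts T_s = (49/20)/6 = 0.4083 s
robot in T_r: 2.4500·0.0400 = 0.0980 m
robot under decel: 2.4500²/(2·6.0000) = 0.5002 m
person approaches 0.8000·(0.0400+0.4083) = 0.3587 m
margins: 0.0800+0.0250+0.0050 = 0.1100 m
sum ≈ 0.0980+0.5002+0.3587+0.1100 ≈ 1.0669 m = S ✓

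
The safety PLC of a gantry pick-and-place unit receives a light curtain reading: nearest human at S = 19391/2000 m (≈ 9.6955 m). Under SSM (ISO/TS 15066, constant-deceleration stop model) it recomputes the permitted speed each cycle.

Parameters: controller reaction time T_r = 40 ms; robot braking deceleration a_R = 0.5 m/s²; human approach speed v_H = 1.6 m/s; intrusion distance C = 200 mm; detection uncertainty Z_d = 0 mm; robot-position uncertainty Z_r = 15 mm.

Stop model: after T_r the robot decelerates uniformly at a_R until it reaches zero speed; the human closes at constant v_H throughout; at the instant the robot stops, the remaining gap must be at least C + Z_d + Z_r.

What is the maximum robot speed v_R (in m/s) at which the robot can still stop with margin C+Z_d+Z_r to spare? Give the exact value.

collect terms ⇒ (1)·v_R² + (81/25)·v_R + (-18833/2000) = 0
  disc = (81/25)² − 4·(1)·(-18833/2000) = 120409/2500 ; √disc = 347/50
  v_R = (−(81/25) + 347/50) / (2·(1)) = 37/20 m/s
check:
braking lasts T_s = (37/20)/(1/2) = 3.7000 s
robot in T_r: 1.8500·0.0400 = 0.0740 m
robot covers 1.8500·3.7000 − ½·0.5000·3.7000² = 3.4225 m while stopping
person approaches 1.6000·(0.0400+3.7000) = 5.9840 m
C+Z_d+Z_r = 0.2000+0.0000+0.0150 = 0.2150 m
sum ≈ 0.0740+3.4225+5.9840+0.2150 ≈ 9.6955 m = S ✓

v_R_max = 37/20 m/s = 1.8500 m/s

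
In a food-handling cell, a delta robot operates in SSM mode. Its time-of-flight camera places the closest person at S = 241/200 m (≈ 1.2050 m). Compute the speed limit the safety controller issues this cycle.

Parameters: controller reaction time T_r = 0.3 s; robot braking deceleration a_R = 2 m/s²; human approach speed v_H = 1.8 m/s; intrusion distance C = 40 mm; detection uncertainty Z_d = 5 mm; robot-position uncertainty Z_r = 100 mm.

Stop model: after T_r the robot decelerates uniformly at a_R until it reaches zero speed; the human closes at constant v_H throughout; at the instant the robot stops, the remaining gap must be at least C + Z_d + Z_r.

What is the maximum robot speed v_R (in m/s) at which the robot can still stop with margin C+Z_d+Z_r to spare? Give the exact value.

quadratic (1/4)·v² + (6/5)·v + (-13/25) = 0
  disc = (6/5)² − 4·(1/4)·(-13/25) = 49/25 ; √disc = 7/5
  v_R = (−(6/5) + 7/5) / (2·(1/4)) = 2/5 m/s
check:
braking lasts T_s = (2/5)/2 = 0.2000 s
reaction-phase robot travel = 0.4000·0.3000 = 0.1200 m
braking distance = 0.4000²/(2·2.0000) = 0.0400 m
person approaches 1.8000·(0.3000+0.2000) = 0.9000 m
C+Z_d+Z_r = 0.0400+0.0050+0.1000 = 0.1450 m
sum ≈ 0.1200+0.0400+0.9000+0.1450 ≈ 1.2050 m = S ✓

v_R_max = 2/5 m/s = 0.4000 m/s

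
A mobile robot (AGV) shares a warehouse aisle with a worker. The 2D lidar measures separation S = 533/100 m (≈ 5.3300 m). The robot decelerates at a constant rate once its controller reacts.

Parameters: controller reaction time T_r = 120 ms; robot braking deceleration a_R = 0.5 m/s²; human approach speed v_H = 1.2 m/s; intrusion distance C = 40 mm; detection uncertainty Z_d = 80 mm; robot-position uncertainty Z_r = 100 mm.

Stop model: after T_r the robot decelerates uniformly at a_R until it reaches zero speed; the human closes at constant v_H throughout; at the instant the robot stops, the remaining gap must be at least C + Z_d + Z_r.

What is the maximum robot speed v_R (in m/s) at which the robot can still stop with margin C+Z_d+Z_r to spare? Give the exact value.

v_R_max = 13/10 m/s = 1.3000 m/s

quadratic (1)·v² + (63/25)·v + (-2483/500) = 0
  disc = (63/25)² − 4·(1)·(-2483/500) = 16384/625 ; √disc = 128/25
  v_R = (−(63/25) + 128/25) / (2·(1)) = 13/10 m/s
check:
braking lasts T_s = (13/10)/(1/2) = 2.6000 s
reaction-phase robot travel = 1.3000·0.1200 = 0.1560 m
braking distance = 1.3000²/(2·0.5000) = 1.6900 m
human closes 1.2000·2.7200 = 3.2640 m
C+Z_d+Z_r = 0.0400+0.0800+0.1000 = 0.2200 m
sum ≈ 0.1560+1.6900+3.2640+0.2200 ≈ 5.3300 m = S ✓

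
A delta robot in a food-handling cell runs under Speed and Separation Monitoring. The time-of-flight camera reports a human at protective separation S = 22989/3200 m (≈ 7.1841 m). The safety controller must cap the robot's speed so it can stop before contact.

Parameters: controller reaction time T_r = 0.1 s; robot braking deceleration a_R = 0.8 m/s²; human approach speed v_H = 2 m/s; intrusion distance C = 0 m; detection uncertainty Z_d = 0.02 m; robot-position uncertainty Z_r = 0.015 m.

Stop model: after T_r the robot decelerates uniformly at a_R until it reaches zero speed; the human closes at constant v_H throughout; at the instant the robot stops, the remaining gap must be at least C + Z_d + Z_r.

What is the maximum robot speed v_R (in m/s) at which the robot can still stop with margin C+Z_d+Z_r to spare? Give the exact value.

v_R_max = 37/20 m/s = 1.8500 m/s

collect terms ⇒ (5/8)·v_R² + (13/5)·v_R + (-22237/3200) = 0
  disc = (13/5)² − 4·(5/8)·(-22237/3200) = 154449/6400 ; √disc = 393/80
  v_R = (−(13/5) + 393/80) / (2·(5/8)) = 37/20 m/s
check:
T_s = v_R/a_R = (37/20)/(4/5) = 2.3125 s
reaction-phase robot travel = 1.8500·0.1000 = 0.1850 m
robot under decel: 1.8500²/(2·0.8000) = 2.1391 m
human closes 2.0000·2.4125 = 4.8250 m
C+Z_d+Z_r = 0.0000+0.0200+0.0150 = 0.0350 m
sum ≈ 0.1850+2.1391+4.8250+0.0350 ≈ 7.1841 m = S ✓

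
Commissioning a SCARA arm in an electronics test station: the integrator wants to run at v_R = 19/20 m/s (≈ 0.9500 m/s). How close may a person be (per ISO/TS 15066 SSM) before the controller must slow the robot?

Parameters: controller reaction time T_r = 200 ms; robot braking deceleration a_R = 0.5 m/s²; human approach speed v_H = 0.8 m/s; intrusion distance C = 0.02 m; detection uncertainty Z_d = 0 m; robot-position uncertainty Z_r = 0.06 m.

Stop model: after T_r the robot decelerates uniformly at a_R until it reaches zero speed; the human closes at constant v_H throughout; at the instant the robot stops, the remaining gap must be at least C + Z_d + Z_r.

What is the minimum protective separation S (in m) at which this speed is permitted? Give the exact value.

S_min = 1141/400 m = 2.8525 m

stop time T_s = (19/20)/(1/2) = 1.9000 s
reaction-phase robot travel = 0.9500·0.2000 = 0.1900 m
robot covers 0.9500·1.9000 − ½·0.5000·1.9000² = 0.9025 m while stopping
human over T_r+T_s: 0.8000·(0.2000+1.9000) = 1.6800 m
residual clearance needed = 0.0200+0.0000+0.0600 = 0.0800 m
S_min ≈ 0.1900+0.9025+1.6800+0.0800  ⇒  S_min = 1141/400 m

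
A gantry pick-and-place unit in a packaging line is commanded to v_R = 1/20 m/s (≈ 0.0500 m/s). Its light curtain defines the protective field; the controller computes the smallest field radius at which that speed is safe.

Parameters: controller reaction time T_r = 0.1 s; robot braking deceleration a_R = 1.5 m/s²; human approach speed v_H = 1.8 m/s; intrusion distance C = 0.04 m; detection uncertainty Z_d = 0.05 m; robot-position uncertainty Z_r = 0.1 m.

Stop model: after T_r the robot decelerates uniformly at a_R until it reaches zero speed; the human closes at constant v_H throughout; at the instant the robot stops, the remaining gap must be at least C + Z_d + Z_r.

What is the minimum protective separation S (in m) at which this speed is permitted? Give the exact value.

S_min = 523/1200 m = 0.4358 m

stop time T_s = (1/20)/(3/2) = 0.0333 s
robot in T_r: 0.0500·0.1000 = 0.0050 m
robot under decel: 0.0500²/(2·1.5000) = 0.0008 m
human closes 1.8000·0.1333 = 0.2400 m
C+Z_d+Z_r = 0.0400+0.0500+0.1000 = 0.1900 m
S_min ≈ 0.0050+0.0008+0.2400+0.1900  ⇒  S_min = 523/1200 m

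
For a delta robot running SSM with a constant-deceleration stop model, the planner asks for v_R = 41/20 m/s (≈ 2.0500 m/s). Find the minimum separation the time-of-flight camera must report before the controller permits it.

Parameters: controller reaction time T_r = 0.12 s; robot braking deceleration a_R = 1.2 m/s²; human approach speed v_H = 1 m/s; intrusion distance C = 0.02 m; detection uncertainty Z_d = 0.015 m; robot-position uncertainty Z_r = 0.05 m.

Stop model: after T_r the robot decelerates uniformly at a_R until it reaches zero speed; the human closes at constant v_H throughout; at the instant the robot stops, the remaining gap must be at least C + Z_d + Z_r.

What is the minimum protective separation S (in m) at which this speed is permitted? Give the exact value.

S_min = 31283/8000 m = 3.9104 m

stop time T_s = (41/20)/(6/5) = 1.7083 s
reaction-phase robot travel = 2.0500·0.1200 = 0.2460 m
robot covers 2.0500·1.7083 − ½·1.2000·1.7083² = 1.7510 m while stopping
human over T_r+T_s: 1.0000·(0.1200+1.7083) = 1.8283 m
residual clearance needed = 0.0200+0.0150+0.0500 = 0.0850 m
S_min ≈ 0.2460+1.7510+1.8283+0.0850  ⇒  S_min = 31283/8000 m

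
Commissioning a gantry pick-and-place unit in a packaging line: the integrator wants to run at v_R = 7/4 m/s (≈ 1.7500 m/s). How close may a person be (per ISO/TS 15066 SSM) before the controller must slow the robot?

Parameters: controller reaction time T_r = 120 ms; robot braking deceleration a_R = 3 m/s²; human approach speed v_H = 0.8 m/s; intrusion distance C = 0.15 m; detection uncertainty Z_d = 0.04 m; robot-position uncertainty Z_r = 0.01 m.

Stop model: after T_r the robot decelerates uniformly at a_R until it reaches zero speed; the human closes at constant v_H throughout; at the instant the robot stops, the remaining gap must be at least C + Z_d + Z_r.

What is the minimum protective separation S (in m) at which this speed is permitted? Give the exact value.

braking lasts T_s = (7/4)/3 = 0.5833 s
reaction-phase robot travel = 1.7500·0.1200 = 0.2100 m
robot covers 1.7500·0.5833 − ½·3.0000·0.5833² = 0.5104 m while stopping
human closes 0.8000·0.7033 = 0.5627 m
margins: 0.1500+0.0400+0.0100 = 0.2000 m
S_min ≈ 0.2100+0.5104+0.5627+0.2000  ⇒  S_min = 17797/12000 m

S_min = 17797/12000 m = 1.4831 m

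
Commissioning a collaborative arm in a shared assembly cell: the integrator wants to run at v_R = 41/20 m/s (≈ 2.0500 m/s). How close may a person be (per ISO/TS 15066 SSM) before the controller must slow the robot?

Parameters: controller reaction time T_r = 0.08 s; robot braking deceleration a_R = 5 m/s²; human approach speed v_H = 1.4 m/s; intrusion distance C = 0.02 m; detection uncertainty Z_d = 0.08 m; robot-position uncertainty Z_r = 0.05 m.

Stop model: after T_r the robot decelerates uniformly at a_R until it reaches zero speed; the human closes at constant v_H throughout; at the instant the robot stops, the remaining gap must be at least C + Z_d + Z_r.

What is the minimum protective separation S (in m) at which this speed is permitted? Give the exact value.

S_min = 5681/4000 m = 1.4203 m

T_s = v_R/a_R = (41/20)/5 = 0.4100 s
reaction-phase robot travel = 2.0500·0.0800 = 0.1640 m
robot covers 2.0500·0.4100 − ½·5.0000·0.4100² = 0.4203 m while stopping
person approaches 1.4000·(0.0800+0.4100) = 0.6860 m
margins: 0.0200+0.0800+0.0500 = 0.1500 m
S_min ≈ 0.1640+0.4203+0.6860+0.1500  ⇒  S_min = 5681/4000 m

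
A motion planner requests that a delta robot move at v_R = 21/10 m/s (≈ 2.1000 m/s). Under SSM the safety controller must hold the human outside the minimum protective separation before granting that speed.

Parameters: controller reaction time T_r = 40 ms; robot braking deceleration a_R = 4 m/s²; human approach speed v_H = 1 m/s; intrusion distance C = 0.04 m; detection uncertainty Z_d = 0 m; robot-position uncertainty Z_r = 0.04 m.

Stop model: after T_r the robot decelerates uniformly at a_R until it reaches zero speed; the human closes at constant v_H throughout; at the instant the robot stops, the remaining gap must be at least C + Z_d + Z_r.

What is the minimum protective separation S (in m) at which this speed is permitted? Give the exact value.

stop time T_s = (21/10)/4 = 0.5250 s
reaction-phase robot travel = 2.1000·0.0400 = 0.0840 m
robot covers 2.1000·0.5250 − ½·4.0000·0.5250² = 0.5513 m while stopping
human closes 1.0000·0.5650 = 0.5650 m
C+Z_d+Z_r = 0.0400+0.0000+0.0400 = 0.0800 m
S_min ≈ 0.0840+0.5513+0.5650+0.0800  ⇒  S_min = 5121/4000 m

S_min = 5121/4000 m = 1.2803 m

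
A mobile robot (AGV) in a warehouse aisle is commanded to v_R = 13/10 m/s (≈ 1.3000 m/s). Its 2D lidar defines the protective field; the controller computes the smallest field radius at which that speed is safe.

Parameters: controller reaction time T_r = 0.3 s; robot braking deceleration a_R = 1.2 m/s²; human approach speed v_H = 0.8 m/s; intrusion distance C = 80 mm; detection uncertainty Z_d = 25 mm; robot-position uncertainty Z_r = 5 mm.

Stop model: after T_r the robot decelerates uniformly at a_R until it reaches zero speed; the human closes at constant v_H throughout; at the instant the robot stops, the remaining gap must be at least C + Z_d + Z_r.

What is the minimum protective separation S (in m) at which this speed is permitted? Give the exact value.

stop time T_s = (13/10)/(6/5) = 1.0833 s
robot in T_r: 1.3000·0.3000 = 0.3900 m
braking distance = 1.3000²/(2·1.2000) = 0.7042 m
human over T_r+T_s: 0.8000·(0.3000+1.0833) = 1.1067 m
residual clearance needed = 0.0800+0.0250+0.0050 = 0.1100 m
S_min ≈ 0.3900+0.7042+1.1067+0.1100  ⇒  S_min = 2773/1200 m

S_min = 2773/1200 m = 2.3108 m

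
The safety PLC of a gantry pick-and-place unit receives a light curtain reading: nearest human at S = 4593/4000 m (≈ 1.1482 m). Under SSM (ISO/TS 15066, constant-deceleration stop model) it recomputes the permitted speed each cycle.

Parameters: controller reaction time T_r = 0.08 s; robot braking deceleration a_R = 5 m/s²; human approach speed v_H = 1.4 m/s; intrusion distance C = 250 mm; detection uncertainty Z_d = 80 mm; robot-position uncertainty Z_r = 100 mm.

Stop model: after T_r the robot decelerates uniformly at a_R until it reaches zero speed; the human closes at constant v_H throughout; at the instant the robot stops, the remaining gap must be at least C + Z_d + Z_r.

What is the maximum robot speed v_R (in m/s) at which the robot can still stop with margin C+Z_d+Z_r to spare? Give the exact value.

at the boundary: (1/10)·v² + (9/25)·v + (-97/160) = 0
  disc = (9/25)² − 4·(1/10)·(-97/160) = 3721/10000 ; √disc = 61/100
  v_R = (−(9/25) + 61/100) / (2·(1/10)) = 5/4 m/s
check:
braking lasts T_s = (5/4)/5 = 0.2500 s
reaction-phase robot travel = 1.2500·0.0800 = 0.1000 m
braking distance = 1.2500²/(2·5.0000) = 0.1562 m
human over T_r+T_s: 1.4000·(0.0800+0.2500) = 0.4620 m
C+Z_d+Z_r = 0.2500+0.0800+0.1000 = 0.4300 m
sum ≈ 0.1000+0.1562+0.4620+0.4300 ≈ 1.1482 m = S ✓

v_R_max = 5/4 m/s = 1.2500 m/s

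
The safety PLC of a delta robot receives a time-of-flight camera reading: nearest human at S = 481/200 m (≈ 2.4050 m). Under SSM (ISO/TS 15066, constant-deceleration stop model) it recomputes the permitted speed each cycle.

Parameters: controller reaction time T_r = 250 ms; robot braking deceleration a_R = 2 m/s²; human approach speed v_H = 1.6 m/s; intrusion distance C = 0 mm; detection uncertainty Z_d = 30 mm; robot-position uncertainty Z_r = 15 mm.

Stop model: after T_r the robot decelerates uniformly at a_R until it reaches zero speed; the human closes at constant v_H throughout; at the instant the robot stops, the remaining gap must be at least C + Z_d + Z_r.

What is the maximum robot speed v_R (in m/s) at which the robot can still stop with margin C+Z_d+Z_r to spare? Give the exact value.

v_R_max = 7/5 m/s = 1.4000 m/s

collect terms ⇒ (1/4)·v_R² + (21/20)·v_R + (-49/25) = 0
  disc = (21/20)² − 4·(1/4)·(-49/25) = 49/16 ; √disc = 7/4
  v_R = (−(21/20) + 7/4) / (2·(1/4)) = 7/5 m/s
check:
stop time T_s = (7/5)/2 = 0.7000 s
robot in T_r: 1.4000·0.2500 = 0.3500 m
robot covers 1.4000·0.7000 − ½·2.0000·0.7000² = 0.4900 m while stopping
person approaches 1.6000·(0.2500+0.7000) = 1.5200 m
residual clearance needed = 0.0000+0.0300+0.0150 = 0.0450 m
sum ≈ 0.3500+0.4900+1.5200+0.0450 ≈ 2.4050 m = S ✓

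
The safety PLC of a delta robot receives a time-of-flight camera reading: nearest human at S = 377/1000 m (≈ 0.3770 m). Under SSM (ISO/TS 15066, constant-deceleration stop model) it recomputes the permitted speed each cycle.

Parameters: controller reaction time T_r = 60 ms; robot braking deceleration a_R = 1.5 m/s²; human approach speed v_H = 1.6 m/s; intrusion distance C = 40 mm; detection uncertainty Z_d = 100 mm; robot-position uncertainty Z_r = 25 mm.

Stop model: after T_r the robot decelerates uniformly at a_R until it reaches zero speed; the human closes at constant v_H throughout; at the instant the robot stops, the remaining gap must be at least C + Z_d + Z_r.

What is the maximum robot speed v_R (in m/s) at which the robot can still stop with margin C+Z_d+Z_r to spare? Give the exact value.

at the boundary: (1/3)·v² + (169/150)·v + (-29/250) = 0
  disc = (169/150)² − 4·(1/3)·(-29/250) = 32041/22500 ; √disc = 179/150
  v_R = (−(169/150) + 179/150) / (2·(1/3)) = 1/10 m/s
check:
braking lasts T_s = (1/10)/(3/2) = 0.0667 s
robot covers v_R·T_r = 0.1000·0.0600 = 0.0060 m before braking
robot under decel: 0.1000²/(2·1.5000) = 0.0033 m
human over T_r+T_s: 1.6000·(0.0600+0.0667) = 0.2027 m
residual clearance needed = 0.0400+0.1000+0.0250 = 0.1650 m
sum ≈ 0.0060+0.0033+0.2027+0.1650 ≈ 0.3770 m = S ✓

v_R_max = 1/10 m/s = 0.1000 m/s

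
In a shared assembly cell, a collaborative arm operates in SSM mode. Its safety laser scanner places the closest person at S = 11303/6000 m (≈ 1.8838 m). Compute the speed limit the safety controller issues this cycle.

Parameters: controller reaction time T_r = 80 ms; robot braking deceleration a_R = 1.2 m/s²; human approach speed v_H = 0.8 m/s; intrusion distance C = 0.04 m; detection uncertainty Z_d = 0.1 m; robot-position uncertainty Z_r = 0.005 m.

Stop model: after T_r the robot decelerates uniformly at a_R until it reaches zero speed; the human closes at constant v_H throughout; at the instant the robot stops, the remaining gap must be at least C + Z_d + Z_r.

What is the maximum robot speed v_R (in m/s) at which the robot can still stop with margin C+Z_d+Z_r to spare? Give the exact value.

v_R_max = 13/10 m/s = 1.3000 m/s

collect terms ⇒ (5/12)·v_R² + (56/75)·v_R + (-10049/6000) = 0
  disc = (56/75)² − 4·(5/12)·(-10049/6000) = 33489/10000 ; √disc = 183/100
  v_R = (−(56/75) + 183/100) / (2·(5/12)) = 13/10 m/s
check:
braking lasts T_s = (13/10)/(6/5) = 1.0833 s
robot covers v_R·T_r = 1.3000·0.0800 = 0.1040 m before braking
braking distance = 1.3000²/(2·1.2000) = 0.7042 m
human closes 0.8000·1.1633 = 0.9307 m
C+Z_d+Z_r = 0.0400+0.1000+0.0050 = 0.1450 m
sum ≈ 0.1040+0.7042+0.9307+0.1450 ≈ 1.8838 m = S ✓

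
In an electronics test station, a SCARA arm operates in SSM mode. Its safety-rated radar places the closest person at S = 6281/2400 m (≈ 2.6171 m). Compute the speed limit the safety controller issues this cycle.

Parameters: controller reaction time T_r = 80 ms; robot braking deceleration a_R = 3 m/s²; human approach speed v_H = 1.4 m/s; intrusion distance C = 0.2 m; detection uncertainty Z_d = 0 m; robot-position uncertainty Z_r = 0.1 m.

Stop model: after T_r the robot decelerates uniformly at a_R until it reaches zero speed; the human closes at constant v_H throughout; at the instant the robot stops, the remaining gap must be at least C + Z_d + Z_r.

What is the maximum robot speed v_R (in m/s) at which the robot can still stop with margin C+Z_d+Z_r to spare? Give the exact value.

at the boundary: (1/6)·v² + (41/75)·v + (-26461/12000) = 0
  disc = (41/75)² − 4·(1/6)·(-26461/12000) = 17689/10000 ; √disc = 133/100
  v_R = (−(41/75) + 133/100) / (2·(1/6)) = 47/20 m/s
check:
T_s = v_R/a_R = (47/20)/3 = 0.7833 s
reaction-phase robot travel = 2.3500·0.0800 = 0.1880 m
robot covers 2.3500·0.7833 − ½·3.0000·0.7833² = 0.9204 m while stopping
human over T_r+T_s: 1.4000·(0.0800+0.7833) = 1.2087 m
margins: 0.2000+0.0000+0.1000 = 0.3000 m
sum ≈ 0.1880+0.9204+1.2087+0.3000 ≈ 2.6171 m = S ✓

v_R_max = 47/20 m/s = 2.3500 m/s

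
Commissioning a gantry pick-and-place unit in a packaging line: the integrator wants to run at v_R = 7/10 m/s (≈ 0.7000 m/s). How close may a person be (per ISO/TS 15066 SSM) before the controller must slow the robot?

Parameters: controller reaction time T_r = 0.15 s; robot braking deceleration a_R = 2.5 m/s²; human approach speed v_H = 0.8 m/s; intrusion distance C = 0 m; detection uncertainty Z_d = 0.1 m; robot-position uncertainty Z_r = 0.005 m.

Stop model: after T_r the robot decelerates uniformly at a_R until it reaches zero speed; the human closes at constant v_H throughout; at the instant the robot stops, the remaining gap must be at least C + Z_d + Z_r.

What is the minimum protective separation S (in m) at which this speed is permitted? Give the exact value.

S_min = 163/250 m = 0.6520 m

stop time T_s = (7/10)/(5/2) = 0.2800 s
robot in T_r: 0.7000·0.1500 = 0.1050 m
robot covers 0.7000·0.2800 − ½·2.5000·0.2800² = 0.0980 m while stopping
person approaches 0.8000·(0.1500+0.2800) = 0.3440 m
residual clearance needed = 0.0000+0.1000+0.0050 = 0.1050 m
S_min ≈ 0.1050+0.0980+0.3440+0.1050  ⇒  S_min = 163/250 m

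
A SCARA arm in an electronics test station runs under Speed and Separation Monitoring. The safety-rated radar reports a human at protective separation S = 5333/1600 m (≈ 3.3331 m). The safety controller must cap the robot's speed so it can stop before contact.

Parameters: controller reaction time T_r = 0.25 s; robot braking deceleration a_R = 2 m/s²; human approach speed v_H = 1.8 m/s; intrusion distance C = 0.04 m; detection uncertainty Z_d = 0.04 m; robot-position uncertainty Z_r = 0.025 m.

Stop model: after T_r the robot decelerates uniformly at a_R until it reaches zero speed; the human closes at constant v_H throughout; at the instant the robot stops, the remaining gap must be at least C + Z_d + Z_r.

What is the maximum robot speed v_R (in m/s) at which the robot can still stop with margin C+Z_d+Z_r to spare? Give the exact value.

v_R_max = 7/4 m/s = 1.7500 m/s

quadratic (1/4)·v² + (23/20)·v + (-889/320) = 0
  disc = (23/20)² − 4·(1/4)·(-889/320) = 6561/1600 ; √disc = 81/40
  v_R = (−(23/20) + 81/40) / (2·(1/4)) = 7/4 m/s
check:
stop time T_s = (7/4)/2 = 0.8750 s
robot in T_r: 1.7500·0.2500 = 0.4375 m
robot under decel: 1.7500²/(2·2.0000) = 0.7656 m
human over T_r+T_s: 1.8000·(0.2500+0.8750) = 2.0250 m
margins: 0.0400+0.0400+0.0250 = 0.1050 m
sum ≈ 0.4375+0.7656+2.0250+0.1050 ≈ 3.3331 m = S ✓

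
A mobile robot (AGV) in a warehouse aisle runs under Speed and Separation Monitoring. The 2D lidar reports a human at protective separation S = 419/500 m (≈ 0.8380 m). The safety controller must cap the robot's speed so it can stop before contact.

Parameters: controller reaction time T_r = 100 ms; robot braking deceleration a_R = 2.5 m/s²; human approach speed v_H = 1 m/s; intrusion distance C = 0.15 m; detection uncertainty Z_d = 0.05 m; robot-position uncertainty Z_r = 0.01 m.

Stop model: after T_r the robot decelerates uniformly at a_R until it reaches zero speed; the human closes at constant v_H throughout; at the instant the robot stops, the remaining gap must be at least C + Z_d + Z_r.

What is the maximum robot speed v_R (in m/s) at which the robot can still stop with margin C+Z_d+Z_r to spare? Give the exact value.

quadratic (1/5)·v² + (1/2)·v + (-66/125) = 0
  disc = (1/2)² − 4·(1/5)·(-66/125) = 1681/2500 ; √disc = 41/50
  v_R = (−(1/2) + 41/50) / (2·(1/5)) = 4/5 m/s
check:
braking lasts T_s = (4/5)/(5/2) = 0.3200 s
robot in T_r: 0.8000·0.1000 = 0.0800 m
braking distance = 0.8000²/(2·2.5000) = 0.1280 m
human over T_r+T_s: 1.0000·(0.1000+0.3200) = 0.4200 m
margins: 0.1500+0.0500+0.0100 = 0.2100 m
sum ≈ 0.0800+0.1280+0.4200+0.2100 ≈ 0.8380 m = S ✓

v_R_max = 4/5 m/s = 0.8000 m/s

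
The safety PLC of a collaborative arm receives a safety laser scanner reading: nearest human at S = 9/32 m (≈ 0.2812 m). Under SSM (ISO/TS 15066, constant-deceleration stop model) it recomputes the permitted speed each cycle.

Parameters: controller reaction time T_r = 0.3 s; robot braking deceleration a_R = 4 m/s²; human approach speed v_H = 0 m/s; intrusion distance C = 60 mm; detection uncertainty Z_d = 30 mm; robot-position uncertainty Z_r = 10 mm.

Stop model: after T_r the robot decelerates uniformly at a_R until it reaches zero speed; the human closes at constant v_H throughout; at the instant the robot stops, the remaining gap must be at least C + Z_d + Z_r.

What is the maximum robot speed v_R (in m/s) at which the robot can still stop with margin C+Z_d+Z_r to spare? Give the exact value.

quadratic (1/8)·v² + (3/10)·v + (-29/160) = 0
  disc = (3/10)² − 4·(1/8)·(-29/160) = 289/1600 ; √disc = 17/40
  v_R = (−(3/10) + 17/40) / (2·(1/8)) = 1/2 m/s
check:
T_s = v_R/a_R = (1/2)/4 = 0.1250 s
robot covers v_R·T_r = 0.5000·0.3000 = 0.1500 m before braking
robot under decel: 0.5000²/(2·4.0000) = 0.0312 m
human closes 0.0000·0.4250 = 0.0000 m
C+Z_d+Z_r = 0.0600+0.0300+0.0100 = 0.1000 m
sum ≈ 0.1500+0.0312+0.0000+0.1000 ≈ 0.2812 m = S ✓

v_R_max = 1/2 m/s = 0.5000 m/s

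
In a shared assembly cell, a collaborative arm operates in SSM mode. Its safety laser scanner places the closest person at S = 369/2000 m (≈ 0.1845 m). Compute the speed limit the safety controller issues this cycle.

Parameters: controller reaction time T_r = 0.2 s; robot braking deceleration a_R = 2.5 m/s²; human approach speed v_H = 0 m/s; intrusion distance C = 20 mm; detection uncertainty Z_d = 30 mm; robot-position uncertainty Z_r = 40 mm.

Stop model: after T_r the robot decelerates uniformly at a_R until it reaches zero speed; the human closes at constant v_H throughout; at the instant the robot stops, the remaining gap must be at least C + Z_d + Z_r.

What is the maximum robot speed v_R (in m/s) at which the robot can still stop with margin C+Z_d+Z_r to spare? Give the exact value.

collect terms ⇒ (1/5)·v_R² + (1/5)·v_R + (-189/2000) = 0
  disc = (1/5)² − 4·(1/5)·(-189/2000) = 289/2500 ; √disc = 17/50
  v_R = (−(1/5) + 17/50) / (2·(1/5)) = 7/20 m/s
check:
stop time T_s = (7/20)/(5/2) = 0.1400 s
robot covers v_R·T_r = 0.3500·0.2000 = 0.0700 m before braking
braking distance = 0.3500²/(2·2.5000) = 0.0245 m
human over T_r+T_s: 0.0000·(0.2000+0.1400) = 0.0000 m
residual clearance needed = 0.0200+0.0300+0.0400 = 0.0900 m
sum ≈ 0.0700+0.0245+0.0000+0.0900 ≈ 0.1845 m = S ✓

v_R_max = 7/20 m/s = 0.3500 m/s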